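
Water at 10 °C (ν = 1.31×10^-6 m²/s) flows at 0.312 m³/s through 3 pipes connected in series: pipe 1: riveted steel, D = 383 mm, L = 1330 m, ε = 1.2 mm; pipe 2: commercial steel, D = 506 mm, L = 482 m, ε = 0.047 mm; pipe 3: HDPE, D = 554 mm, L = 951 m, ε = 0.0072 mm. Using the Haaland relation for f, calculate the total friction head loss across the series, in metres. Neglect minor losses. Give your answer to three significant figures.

Pipe 1: V = 2.708 m/s, Re = 7.92×10^5, ε/D = 0.00313, f = 0.02669, h_1 = f(L/D)V²/2g = 34.65 m
Pipe 2: V = 1.552 m/s, Re = 5.99×10^5, ε/D = 9.29×10^-5, f = 0.01389, h_2 = f(L/D)V²/2g = 1.624 m
Pipe 3: V = 1.294 m/s, Re = 5.47×10^5, ε/D = 1.30×10^-5, f = 0.01301, h_3 = f(L/D)V²/2g = 1.907 m
Series → Q common, losses add: H = Σh = 38.18 m

H ≈ 38.2 m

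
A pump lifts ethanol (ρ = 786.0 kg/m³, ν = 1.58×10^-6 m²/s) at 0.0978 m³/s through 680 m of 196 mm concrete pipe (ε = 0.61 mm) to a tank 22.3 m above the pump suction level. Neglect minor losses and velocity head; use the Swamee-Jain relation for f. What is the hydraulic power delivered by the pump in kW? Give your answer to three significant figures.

P_hyd ≈ 54.5 kW

V = 4Q/(πD²) = 3.241 m/s; Re = 4.02×10^5; ε/D = 0.00311; f = 0.02689
h_f = f(L/D)V²/2g = 49.96 m
Total head H = z + h_f = 22.3 + 49.96 = 72.26 m
P_hyd = ρgQH = 786.0·9.81·0.0978·72.26 = 54.49 kW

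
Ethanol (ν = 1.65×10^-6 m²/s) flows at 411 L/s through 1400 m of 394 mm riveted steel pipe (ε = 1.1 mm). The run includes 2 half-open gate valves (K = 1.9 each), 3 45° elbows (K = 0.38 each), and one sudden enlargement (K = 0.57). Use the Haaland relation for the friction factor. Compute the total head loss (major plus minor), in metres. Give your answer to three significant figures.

V = 4Q/(πD²) = 3.371 m/s; V²/2g = 0.5792 m
Re = 8.05×10^5, ε/D = 0.00279 → f = 0.02586 (Haaland)
Major: h_f = f(L/D)·V²/2g = 0.02586·3553·0.5792 = 53.21 m
Minor: ΣK = 5.51; h_m = ΣK·V²/2g = 3.191 m
Total H_L = 53.21 + 3.191 = 56.40 m

H_L ≈ 56.4 m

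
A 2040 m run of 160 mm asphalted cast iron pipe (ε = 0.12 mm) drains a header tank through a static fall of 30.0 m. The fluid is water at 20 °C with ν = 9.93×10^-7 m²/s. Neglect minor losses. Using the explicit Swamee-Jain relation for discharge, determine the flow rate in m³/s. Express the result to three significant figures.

Q ≈ 0.0308 m³/s

Swamee-Jain (Type II): Q = -0.965·√(gD⁵h_f/L)·ln[ε/(3.7D) + √(3.17ν²L/(gD³h_f))]
√(gD⁵h_f/L) = √(9.81·0.160⁵·30.0/2040) = 0.003889
ε/(3.7D) = 2.03×10^-4; √(3.17ν²L/(gD³h_f)) = 7.27×10^-5
Q = -0.965·0.003889·ln(2.754×10^-4) = 0.03077 m³/s
Check: V = 1.53 m/s, Re = 2.47×10^5, f = 0.01986, h_f = 30.2 m ≈ 30.0 m ✓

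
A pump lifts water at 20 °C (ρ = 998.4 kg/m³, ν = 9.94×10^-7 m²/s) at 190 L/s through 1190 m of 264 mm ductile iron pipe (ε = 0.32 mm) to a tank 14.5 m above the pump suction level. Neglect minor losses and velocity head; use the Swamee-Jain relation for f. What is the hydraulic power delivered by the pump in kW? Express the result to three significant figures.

P_hyd ≈ 135 kW

V = 4Q/(πD²) = 3.471 m/s; Re = 9.22×10^5; ε/D = 0.00121; f = 0.02096
h_f = f(L/D)V²/2g = 58.03 m
Total head H = z + h_f = 14.5 + 58.03 = 72.53 m
P_hyd = ρgQH = 998.4·9.81·0.190·72.53 = 135.0 kW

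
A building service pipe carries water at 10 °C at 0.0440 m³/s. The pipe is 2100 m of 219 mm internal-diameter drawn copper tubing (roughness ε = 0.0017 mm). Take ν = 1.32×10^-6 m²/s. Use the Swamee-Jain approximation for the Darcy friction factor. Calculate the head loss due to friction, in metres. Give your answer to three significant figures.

h_f ≈ 10.5 m

V = 4Q/(πD²) = 4·0.0440/(π·0.219²) = 1.168 m/s
Re = VD/ν = 1.168·0.219/1.32×10^-6 = 1.94×10^5 → turbulent
ε/D = 0.0017/219 = 7.76×10^-6
Swamee-Jain: f = 0.01570
h_f = f(L/D)V²/(2g) = 0.01570·(2100/0.219)·1.168²/(2·9.81) = 10.47 m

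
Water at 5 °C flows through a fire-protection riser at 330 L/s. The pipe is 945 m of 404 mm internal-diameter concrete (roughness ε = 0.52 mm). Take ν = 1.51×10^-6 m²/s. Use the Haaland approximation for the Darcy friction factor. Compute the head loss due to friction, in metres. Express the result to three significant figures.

V = 4Q/(πD²) = 4·0.330/(π·0.404²) = 2.574 m/s
Re = VD/ν = 2.574·0.404/1.51×10^-6 = 6.89×10^5 → turbulent
ε/D = 0.52/404 = 0.00129
Haaland: f = 0.02126
h_f = f(L/D)V²/(2g) = 0.02126·(945/0.404)·2.574²/(2·9.81) = 16.80 m

h_f ≈ 16.8 m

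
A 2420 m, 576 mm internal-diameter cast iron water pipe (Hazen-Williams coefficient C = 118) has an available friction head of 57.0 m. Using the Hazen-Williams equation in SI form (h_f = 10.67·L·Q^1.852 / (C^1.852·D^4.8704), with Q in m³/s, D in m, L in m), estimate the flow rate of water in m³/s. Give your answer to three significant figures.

Q ≈ 1.02 m³/s

Rearranging: Q = [h_f·C^1.852·D^4.8704 / (10.67·L)]^(1/1.852)
Q = [57.0·118^1.852·0.576^4.8704 / (10.67·2420)]^0.540 = 1.018 m³/s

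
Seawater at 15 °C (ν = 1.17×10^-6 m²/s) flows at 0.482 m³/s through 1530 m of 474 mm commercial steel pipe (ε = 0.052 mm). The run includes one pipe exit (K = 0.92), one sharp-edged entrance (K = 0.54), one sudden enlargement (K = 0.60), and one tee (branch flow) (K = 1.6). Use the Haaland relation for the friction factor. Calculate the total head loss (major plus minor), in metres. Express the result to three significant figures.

V = 4Q/(πD²) = 2.731 m/s; V²/2g = 0.3803 m
Re = 1.11×10^6, ε/D = 1.10×10^-4 → f = 0.01337 (Haaland)
Major: h_f = f(L/D)·V²/2g = 0.01337·3228·0.3803 = 16.41 m
Minor: ΣK = 3.66; h_m = ΣK·V²/2g = 1.392 m
Total H_L = 16.41 + 1.392 = 17.80 m

H_L ≈ 17.8 m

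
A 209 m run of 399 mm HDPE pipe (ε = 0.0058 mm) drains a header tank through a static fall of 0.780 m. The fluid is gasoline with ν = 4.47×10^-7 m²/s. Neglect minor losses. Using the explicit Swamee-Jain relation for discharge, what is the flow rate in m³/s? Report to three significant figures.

Q ≈ 0.201 m³/s

Swamee-Jain (Type II): Q = -0.965·√(gD⁵h_f/L)·ln[ε/(3.7D) + √(3.17ν²L/(gD³h_f))]
√(gD⁵h_f/L) = √(9.81·0.399⁵·0.780/209) = 0.01924
ε/(3.7D) = 3.93×10^-6; √(3.17ν²L/(gD³h_f)) = 1.65×10^-5
Q = -0.965·0.01924·ln(2.043×10^-5) = 0.2005 m³/s
Check: V = 1.60 m/s, Re = 1.43×10^6, f = 0.01137, h_f = 0.781 m ≈ 0.780 m ✓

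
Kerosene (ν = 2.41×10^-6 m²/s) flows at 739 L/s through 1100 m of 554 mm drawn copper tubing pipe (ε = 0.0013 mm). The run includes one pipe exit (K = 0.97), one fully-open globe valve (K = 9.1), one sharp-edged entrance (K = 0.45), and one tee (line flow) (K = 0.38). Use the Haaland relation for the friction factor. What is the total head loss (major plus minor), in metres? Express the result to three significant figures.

V = 4Q/(πD²) = 3.066 m/s; V²/2g = 0.4790 m
Re = 7.05×10^5, ε/D = 2.35×10^-6 → f = 0.01233 (Haaland)
Major: h_f = f(L/D)·V²/2g = 0.01233·1986·0.4790 = 11.73 m
Minor: ΣK = 10.9; h_m = ΣK·V²/2g = 5.222 m
Total H_L = 11.73 + 5.222 = 16.95 m

H_L ≈ 16.9 m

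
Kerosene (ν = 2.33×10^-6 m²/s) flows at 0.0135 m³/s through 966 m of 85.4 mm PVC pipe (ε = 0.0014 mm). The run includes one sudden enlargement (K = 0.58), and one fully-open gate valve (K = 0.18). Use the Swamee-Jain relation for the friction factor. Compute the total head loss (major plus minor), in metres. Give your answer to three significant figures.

V = 4Q/(πD²) = 2.357 m/s; V²/2g = 0.2831 m
Re = 8.64×10^4, ε/D = 1.64×10^-5 → f = 0.01851 (Swamee-Jain)
Major: h_f = f(L/D)·V²/2g = 0.01851·11311·0.2831 = 59.29 m
Minor: ΣK = 0.760; h_m = ΣK·V²/2g = 0.2152 m
Total H_L = 59.29 + 0.2152 = 59.50 m

H_L ≈ 59.5 m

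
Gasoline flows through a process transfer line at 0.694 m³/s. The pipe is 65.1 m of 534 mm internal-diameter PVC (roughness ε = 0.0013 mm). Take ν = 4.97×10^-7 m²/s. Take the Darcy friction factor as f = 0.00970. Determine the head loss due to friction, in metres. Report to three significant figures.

V = 4Q/(πD²) = 4·0.694/(π·0.534²) = 3.099 m/s
h_f = f(L/D)V²/(2g) = 0.009700·(65.1/0.534)·3.099²/(2·9.81) = 0.5787 m

h_f ≈ 0.579 m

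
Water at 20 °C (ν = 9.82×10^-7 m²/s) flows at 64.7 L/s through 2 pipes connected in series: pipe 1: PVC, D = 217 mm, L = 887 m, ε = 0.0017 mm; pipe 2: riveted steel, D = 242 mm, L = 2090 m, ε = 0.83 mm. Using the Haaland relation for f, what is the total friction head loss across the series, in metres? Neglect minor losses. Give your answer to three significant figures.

Pipe 1: V = 1.749 m/s, Re = 3.87×10^5, ε/D = 7.83×10^-6, f = 0.01376, h_1 = f(L/D)V²/2g = 8.773 m
Pipe 2: V = 1.407 m/s, Re = 3.47×10^5, ε/D = 0.00343, f = 0.02755, h_2 = f(L/D)V²/2g = 24.00 m
Series → Q common, losses add: H = Σh = 32.77 m

H ≈ 32.8 m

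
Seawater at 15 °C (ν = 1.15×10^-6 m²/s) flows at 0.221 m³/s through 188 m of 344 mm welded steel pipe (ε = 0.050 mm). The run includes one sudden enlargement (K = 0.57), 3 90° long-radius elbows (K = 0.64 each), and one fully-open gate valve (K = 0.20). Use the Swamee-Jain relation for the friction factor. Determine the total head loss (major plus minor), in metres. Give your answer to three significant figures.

V = 4Q/(πD²) = 2.378 m/s; V²/2g = 0.2882 m
Re = 7.11×10^5, ε/D = 1.45×10^-4 → f = 0.01450 (Swamee-Jain)
Major: h_f = f(L/D)·V²/2g = 0.01450·546.5·0.2882 = 2.283 m
Minor: ΣK = 2.69; h_m = ΣK·V²/2g = 0.7752 m
Total H_L = 2.283 + 0.7752 = 3.058 m

H_L ≈ 3.06 m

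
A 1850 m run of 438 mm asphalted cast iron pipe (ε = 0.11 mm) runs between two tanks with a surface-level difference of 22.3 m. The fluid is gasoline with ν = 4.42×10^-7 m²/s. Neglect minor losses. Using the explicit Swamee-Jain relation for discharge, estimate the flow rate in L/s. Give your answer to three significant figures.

Q ≈ 400 L/s

Swamee-Jain (Type II): Q = -0.965·√(gD⁵h_f/L)·ln[ε/(3.7D) + √(3.17ν²L/(gD³h_f))]
√(gD⁵h_f/L) = √(9.81·0.438⁵·22.3/1850) = 0.04366
ε/(3.7D) = 6.79×10^-5; √(3.17ν²L/(gD³h_f)) = 7.89×10^-6
Q = -0.965·0.04366·ln(7.577×10^-5) = 0.3997 m³/s
Check: V = 2.65 m/s, Re = 2.63×10^6, f = 0.01479, h_f = 22.4 m ≈ 22.3 m ✓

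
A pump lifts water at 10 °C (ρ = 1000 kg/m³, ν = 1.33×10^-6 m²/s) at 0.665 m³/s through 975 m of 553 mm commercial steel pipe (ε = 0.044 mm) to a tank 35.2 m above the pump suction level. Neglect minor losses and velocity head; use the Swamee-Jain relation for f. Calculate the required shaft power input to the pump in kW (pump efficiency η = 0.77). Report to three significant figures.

V = 4Q/(πD²) = 2.769 m/s; Re = 1.15×10^6; ε/D = 7.96×10^-5; f = 0.01303
h_f = f(L/D)V²/2g = 8.975 m
Total head H = z + h_f = 35.2 + 8.975 = 44.17 m
P_hyd = ρgQH = 1000·9.81·0.665·44.17 = 288.2 kW
P_shaft = P_hyd/η = 288.2/0.77 = 374.3 kW

P_shaft ≈ 374 kW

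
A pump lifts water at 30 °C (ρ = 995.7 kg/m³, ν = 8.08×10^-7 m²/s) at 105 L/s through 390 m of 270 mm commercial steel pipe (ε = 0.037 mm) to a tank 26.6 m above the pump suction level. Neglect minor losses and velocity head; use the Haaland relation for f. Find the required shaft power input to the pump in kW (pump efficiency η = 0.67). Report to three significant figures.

P_shaft ≈ 46.2 kW

V = 4Q/(πD²) = 1.834 m/s; Re = 6.13×10^5; ε/D = 1.37×10^-4; f = 0.01438
h_f = f(L/D)V²/2g = 3.561 m
Total head H = z + h_f = 26.6 + 3.561 = 30.16 m
P_hyd = ρgQH = 995.7·9.81·0.105·30.16 = 30.93 kW
P_shaft = P_hyd/η = 30.93/0.67 = 46.17 kW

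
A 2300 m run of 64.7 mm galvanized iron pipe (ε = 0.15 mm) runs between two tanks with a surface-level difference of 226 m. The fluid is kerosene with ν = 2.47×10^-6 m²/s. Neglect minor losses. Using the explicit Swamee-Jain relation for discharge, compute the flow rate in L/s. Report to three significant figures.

Q ≈ 7.08 L/s

Swamee-Jain (Type II): Q = -0.965·√(gD⁵h_f/L)·ln[ε/(3.7D) + √(3.17ν²L/(gD³h_f))]
√(gD⁵h_f/L) = √(9.81·0.0647⁵·226/2300) = 0.001045
ε/(3.7D) = 6.27×10^-4; √(3.17ν²L/(gD³h_f)) = 2.72×10^-4
Q = -0.965·0.001045·ln(8.988×10^-4) = 0.007076 m³/s
Check: V = 2.15 m/s, Re = 5.64×10^4, f = 0.02721, h_f = 228 m ≈ 226 m ✓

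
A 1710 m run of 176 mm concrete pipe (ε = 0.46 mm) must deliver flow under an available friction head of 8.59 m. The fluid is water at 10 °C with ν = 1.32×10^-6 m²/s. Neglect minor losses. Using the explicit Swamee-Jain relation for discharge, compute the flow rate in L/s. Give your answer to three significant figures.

Swamee-Jain (Type II): Q = -0.965·√(gD⁵h_f/L)·ln[ε/(3.7D) + √(3.17ν²L/(gD³h_f))]
√(gD⁵h_f/L) = √(9.81·0.176⁵·8.59/1710) = 0.002885
ε/(3.7D) = 7.06×10^-4; √(3.17ν²L/(gD³h_f)) = 1.43×10^-4
Q = -0.965·0.002885·ln(8.498×10^-4) = 0.01968 m³/s
Check: V = 0.809 m/s, Re = 1.08×10^5, f = 0.02674, h_f = 8.67 m ≈ 8.59 m ✓

Q ≈ 19.7 L/s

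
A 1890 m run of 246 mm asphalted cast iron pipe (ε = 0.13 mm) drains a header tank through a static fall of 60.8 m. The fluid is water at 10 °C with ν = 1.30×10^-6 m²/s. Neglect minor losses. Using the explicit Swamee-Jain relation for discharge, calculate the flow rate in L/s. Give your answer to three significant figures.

Q ≈ 141 L/s

Swamee-Jain (Type II): Q = -0.965·√(gD⁵h_f/L)·ln[ε/(3.7D) + √(3.17ν²L/(gD³h_f))]
√(gD⁵h_f/L) = √(9.81·0.246⁵·60.8/1890) = 0.01686
ε/(3.7D) = 1.43×10^-4; √(3.17ν²L/(gD³h_f)) = 3.38×10^-5
Q = -0.965·0.01686·ln(1.766×10^-4) = 0.1406 m³/s
Check: V = 2.96 m/s, Re = 5.60×10^5, f = 0.01786, h_f = 61.2 m ≈ 60.8 m ✓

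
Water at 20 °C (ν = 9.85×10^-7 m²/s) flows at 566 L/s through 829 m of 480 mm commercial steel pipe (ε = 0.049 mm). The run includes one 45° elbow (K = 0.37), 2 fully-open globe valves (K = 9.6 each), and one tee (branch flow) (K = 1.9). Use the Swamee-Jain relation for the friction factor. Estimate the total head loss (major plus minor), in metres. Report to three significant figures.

H_L ≈ 22.0 m

V = 4Q/(πD²) = 3.128 m/s; V²/2g = 0.4986 m
Re = 1.52×10^6, ε/D = 1.02×10^-4 → f = 0.01313 (Swamee-Jain)
Major: h_f = f(L/D)·V²/2g = 0.01313·1727·0.4986 = 11.30 m
Minor: ΣK = 21.5; h_m = ΣK·V²/2g = 10.71 m
Total H_L = 11.30 + 10.71 = 22.01 m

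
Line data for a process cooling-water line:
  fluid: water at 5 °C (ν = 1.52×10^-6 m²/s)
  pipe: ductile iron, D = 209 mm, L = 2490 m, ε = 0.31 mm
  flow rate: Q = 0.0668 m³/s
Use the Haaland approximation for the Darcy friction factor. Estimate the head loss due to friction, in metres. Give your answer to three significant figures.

V = 4Q/(πD²) = 4·0.0668/(π·0.209²) = 1.947 m/s
Re = VD/ν = 1.947·0.209/1.52×10^-6 = 2.68×10^5 → turbulent
ε/D = 0.31/209 = 0.00148
Haaland: f = 0.02243
h_f = f(L/D)V²/(2g) = 0.02243·(2490/0.209)·1.947²/(2·9.81) = 51.65 m

h_f ≈ 51.6 m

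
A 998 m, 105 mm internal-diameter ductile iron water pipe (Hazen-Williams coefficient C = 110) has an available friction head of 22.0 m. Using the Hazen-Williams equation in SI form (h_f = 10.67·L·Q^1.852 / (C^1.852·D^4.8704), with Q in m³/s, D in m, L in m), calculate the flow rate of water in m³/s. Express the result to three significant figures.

Rearranging: Q = [h_f·C^1.852·D^4.8704 / (10.67·L)]^(1/1.852)
Q = [22.0·110^1.852·0.105^4.8704 / (10.67·998)]^0.540 = 0.01041 m³/s

Q ≈ 0.0104 m³/s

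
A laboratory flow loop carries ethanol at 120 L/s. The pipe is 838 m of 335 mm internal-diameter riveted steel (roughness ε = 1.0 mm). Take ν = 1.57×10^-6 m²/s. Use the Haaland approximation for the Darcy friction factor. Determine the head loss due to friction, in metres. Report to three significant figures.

V = 4Q/(πD²) = 4·0.120/(π·0.335²) = 1.361 m/s
Re = VD/ν = 1.361·0.335/1.57×10^-6 = 2.91×10^5 → turbulent
ε/D = 1.0/335 = 0.00299
Haaland: f = 0.02660
h_f = f(L/D)V²/(2g) = 0.02660·(838/0.335)·1.361²/(2·9.81) = 6.286 m

h_f ≈ 6.29 m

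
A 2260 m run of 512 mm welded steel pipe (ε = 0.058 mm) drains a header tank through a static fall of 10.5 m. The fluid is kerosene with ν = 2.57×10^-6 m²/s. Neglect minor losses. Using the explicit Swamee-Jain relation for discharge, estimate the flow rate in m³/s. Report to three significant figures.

Q ≈ 0.360 m³/s

Swamee-Jain (Type II): Q = -0.965·√(gD⁵h_f/L)·ln[ε/(3.7D) + √(3.17ν²L/(gD³h_f))]
√(gD⁵h_f/L) = √(9.81·0.512⁵·10.5/2260) = 0.04005
ε/(3.7D) = 3.06×10^-5; √(3.17ν²L/(gD³h_f)) = 5.85×10^-5
Q = -0.965·0.04005·ln(8.912×10^-5) = 0.3604 m³/s
Check: V = 1.75 m/s, Re = 3.49×10^5, f = 0.01526, h_f = 10.5 m ≈ 10.5 m ✓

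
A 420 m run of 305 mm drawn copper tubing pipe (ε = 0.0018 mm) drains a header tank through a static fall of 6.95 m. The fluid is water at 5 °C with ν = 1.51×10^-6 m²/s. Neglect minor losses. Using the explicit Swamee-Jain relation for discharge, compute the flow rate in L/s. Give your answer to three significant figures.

Swamee-Jain (Type II): Q = -0.965·√(gD⁵h_f/L)·ln[ε/(3.7D) + √(3.17ν²L/(gD³h_f))]
√(gD⁵h_f/L) = √(9.81·0.305⁵·6.95/420) = 0.02070
ε/(3.7D) = 1.60×10^-6; √(3.17ν²L/(gD³h_f)) = 3.96×10^-5
Q = -0.965·0.02070·ln(4.121×10^-5) = 0.2017 m³/s
Check: V = 2.76 m/s, Re = 5.58×10^5, f = 0.01294, h_f = 6.92 m ≈ 6.95 m ✓

Q ≈ 202 L/s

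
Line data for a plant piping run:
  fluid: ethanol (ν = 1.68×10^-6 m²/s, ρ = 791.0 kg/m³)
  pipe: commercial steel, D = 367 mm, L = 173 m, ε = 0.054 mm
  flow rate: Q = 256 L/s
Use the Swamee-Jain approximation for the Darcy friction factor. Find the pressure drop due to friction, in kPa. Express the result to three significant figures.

V = 4Q/(πD²) = 4·0.256/(π·0.367²) = 2.420 m/s
Re = VD/ν = 2.420·0.367/1.68×10^-6 = 5.29×10^5 → turbulent
ε/D = 0.054/367 = 1.47×10^-4
Swamee-Jain: f = 0.01491
h_f = f(L/D)V²/(2g) = 0.01491·(173/0.367)·2.420²/(2·9.81) = 2.098 m
Δp = ρg·h_f = 791.0·9.81·2.098 = 16.28 kPa

Δp ≈ 16.3 kPa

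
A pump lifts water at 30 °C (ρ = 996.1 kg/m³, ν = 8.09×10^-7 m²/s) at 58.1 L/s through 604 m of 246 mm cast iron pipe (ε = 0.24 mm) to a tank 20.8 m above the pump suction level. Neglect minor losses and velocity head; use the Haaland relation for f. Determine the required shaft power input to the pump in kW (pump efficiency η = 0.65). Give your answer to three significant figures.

V = 4Q/(πD²) = 1.222 m/s; Re = 3.72×10^5; ε/D = 9.76×10^-4; f = 0.02026
h_f = f(L/D)V²/2g = 3.789 m
Total head H = z + h_f = 20.8 + 3.789 = 24.59 m
P_hyd = ρgQH = 996.1·9.81·0.0581·24.59 = 13.96 kW
P_shaft = P_hyd/η = 13.96/0.65 = 21.48 kW

P_shaft ≈ 21.5 kW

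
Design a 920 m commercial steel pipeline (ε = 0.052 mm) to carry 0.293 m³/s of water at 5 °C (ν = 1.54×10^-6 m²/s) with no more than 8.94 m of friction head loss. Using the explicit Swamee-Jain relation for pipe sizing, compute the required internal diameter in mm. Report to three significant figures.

Swamee-Jain (Type III): D = 0.66·[ε^1.25·(LQ²/(gh_f))^4.75 + ν·Q^9.4·(L/(gh_f))^5.2]^0.04
LQ²/(gh_f) = 0.9006; L/(gh_f) = 10.49
Term 1 = ε^1.25·(…)^4.75 = 2.69×10^-6; Term 2 = ν·Q^9.4·(…)^5.2 = 3.05×10^-6
D = 0.66·(2.69×10^-6 + 3.05×10^-6)^0.04 = 0.4073 m = 407 mm
Check: V = 2.25 m/s, Re = 5.95×10^5, f = 0.01452, h_f = 8.46 m ≈ 8.94 m ✓

D ≈ 407 mm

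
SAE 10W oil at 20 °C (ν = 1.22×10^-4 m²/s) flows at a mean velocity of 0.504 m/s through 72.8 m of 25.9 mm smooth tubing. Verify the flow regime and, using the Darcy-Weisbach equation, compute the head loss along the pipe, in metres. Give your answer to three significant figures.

Re = VD/ν = 0.504·0.02590/1.22×10^-4 = 107 → laminar (Re < 2300)
f = 64/Re = 0.5981
h_f = f(L/D)V²/(2g) = 0.5981·(72.8/0.02590)·0.504²/(2·9.81) = 21.77 m

h_f ≈ 21.8 m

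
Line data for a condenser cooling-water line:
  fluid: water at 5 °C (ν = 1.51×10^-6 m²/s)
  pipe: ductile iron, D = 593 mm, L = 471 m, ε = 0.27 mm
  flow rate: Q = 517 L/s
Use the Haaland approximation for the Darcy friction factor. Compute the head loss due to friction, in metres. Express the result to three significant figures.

h_f ≈ 2.41 m

V = 4Q/(πD²) = 4·0.517/(π·0.593²) = 1.872 m/s
Re = VD/ν = 1.872·0.593/1.51×10^-6 = 7.35×10^5 → turbulent
ε/D = 0.27/593 = 4.55×10^-4
Haaland: f = 0.01702
h_f = f(L/D)V²/(2g) = 0.01702·(471/0.593)·1.872²/(2·9.81) = 2.414 m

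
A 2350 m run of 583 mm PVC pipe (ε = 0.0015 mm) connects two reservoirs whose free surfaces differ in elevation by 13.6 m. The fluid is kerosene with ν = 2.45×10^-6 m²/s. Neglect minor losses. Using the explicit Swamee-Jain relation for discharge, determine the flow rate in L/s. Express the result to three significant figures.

Q ≈ 602 L/s

Swamee-Jain (Type II): Q = -0.965·√(gD⁵h_f/L)·ln[ε/(3.7D) + √(3.17ν²L/(gD³h_f))]
√(gD⁵h_f/L) = √(9.81·0.583⁵·13.6/2350) = 0.06184
ε/(3.7D) = 6.95×10^-7; √(3.17ν²L/(gD³h_f)) = 4.11×10^-5
Q = -0.965·0.06184·ln(4.182×10^-5) = 0.6016 m³/s
Check: V = 2.25 m/s, Re = 5.36×10^5, f = 0.01297, h_f = 13.5 m ≈ 13.6 m ✓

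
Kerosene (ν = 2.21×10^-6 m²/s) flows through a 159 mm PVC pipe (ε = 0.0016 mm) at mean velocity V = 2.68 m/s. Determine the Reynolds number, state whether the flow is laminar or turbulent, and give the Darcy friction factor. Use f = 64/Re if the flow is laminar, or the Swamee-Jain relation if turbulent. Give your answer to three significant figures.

Re = VD/ν = 2.680·0.159/2.21×10^-6 = 1.93×10^5
Re > 4000 → turbulent; ε/D = 1.01×10^-5
Swamee-Jain: f = 0.01573

Re ≈ 1.93×10^5; turbulent; f ≈ 0.0157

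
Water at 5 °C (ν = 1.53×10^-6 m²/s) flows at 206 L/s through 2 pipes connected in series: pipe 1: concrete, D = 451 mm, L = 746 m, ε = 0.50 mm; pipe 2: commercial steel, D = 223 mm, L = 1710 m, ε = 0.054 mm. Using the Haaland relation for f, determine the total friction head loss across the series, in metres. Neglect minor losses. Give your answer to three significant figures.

H ≈ 169 m

Pipe 1: V = 1.290 m/s, Re = 3.80×10^5, ε/D = 0.00111, f = 0.02081, h_1 = f(L/D)V²/2g = 2.917 m
Pipe 2: V = 5.274 m/s, Re = 7.69×10^5, ε/D = 2.42×10^-4, f = 0.01524, h_2 = f(L/D)V²/2g = 165.7 m
Series → Q common, losses add: H = Σh = 168.7 m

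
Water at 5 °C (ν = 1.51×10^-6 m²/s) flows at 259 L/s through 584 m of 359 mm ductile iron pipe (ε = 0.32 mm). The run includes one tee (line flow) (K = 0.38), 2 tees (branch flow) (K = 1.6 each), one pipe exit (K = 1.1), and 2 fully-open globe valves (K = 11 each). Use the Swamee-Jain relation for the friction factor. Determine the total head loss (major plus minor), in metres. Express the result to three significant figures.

H_L ≈ 19.6 m

V = 4Q/(πD²) = 2.559 m/s; V²/2g = 0.3337 m
Re = 6.08×10^5, ε/D = 8.91×10^-4 → f = 0.01975 (Swamee-Jain)
Major: h_f = f(L/D)·V²/2g = 0.01975·1627·0.3337 = 10.72 m
Minor: ΣK = 26.7; h_m = ΣK·V²/2g = 8.903 m
Total H_L = 10.72 + 8.903 = 19.62 m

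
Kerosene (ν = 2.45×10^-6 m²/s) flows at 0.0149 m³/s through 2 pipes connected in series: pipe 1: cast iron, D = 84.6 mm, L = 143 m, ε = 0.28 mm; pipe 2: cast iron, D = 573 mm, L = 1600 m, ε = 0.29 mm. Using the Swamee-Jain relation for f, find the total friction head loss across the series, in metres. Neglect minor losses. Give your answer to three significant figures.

H ≈ 17.3 m

Pipe 1: V = 2.651 m/s, Re = 9.15×10^4, ε/D = 0.00331, f = 0.02849, h_1 = f(L/D)V²/2g = 17.25 m
Pipe 2: V = 0.05778 m/s, Re = 1.35×10^4, ε/D = 5.06×10^-4, f = 0.02957, h_2 = f(L/D)V²/2g = 0.01405 m
Series → Q common, losses add: H = Σh = 17.26 m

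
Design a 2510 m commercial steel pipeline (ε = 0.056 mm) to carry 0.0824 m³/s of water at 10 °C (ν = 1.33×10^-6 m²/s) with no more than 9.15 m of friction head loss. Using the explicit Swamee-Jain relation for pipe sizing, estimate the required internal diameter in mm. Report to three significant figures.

Swamee-Jain (Type III): D = 0.66·[ε^1.25·(LQ²/(gh_f))^4.75 + ν·Q^9.4·(L/(gh_f))^5.2]^0.04
LQ²/(gh_f) = 0.1899; L/(gh_f) = 27.96
Term 1 = ε^1.25·(…)^4.75 = 1.81×10^-9; Term 2 = ν·Q^9.4·(…)^5.2 = 2.86×10^-9
D = 0.66·(1.81×10^-9 + 2.86×10^-9)^0.04 = 0.3064 m = 306 mm
Check: V = 1.12 m/s, Re = 2.57×10^5, f = 0.01647, h_f = 8.58 m ≈ 9.15 m ✓

D ≈ 306 mm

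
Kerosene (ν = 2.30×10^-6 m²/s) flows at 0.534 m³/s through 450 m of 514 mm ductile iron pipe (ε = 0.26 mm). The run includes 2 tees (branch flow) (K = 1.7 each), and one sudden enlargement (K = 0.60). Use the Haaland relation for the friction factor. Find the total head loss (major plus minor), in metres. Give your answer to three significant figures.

H_L ≈ 6.53 m

V = 4Q/(πD²) = 2.574 m/s; V²/2g = 0.3376 m
Re = 5.75×10^5, ε/D = 5.06×10^-4 → f = 0.01751 (Haaland)
Major: h_f = f(L/D)·V²/2g = 0.01751·875.5·0.3376 = 5.175 m
Minor: ΣK = 4.00; h_m = ΣK·V²/2g = 1.350 m
Total H_L = 5.175 + 1.350 = 6.526 m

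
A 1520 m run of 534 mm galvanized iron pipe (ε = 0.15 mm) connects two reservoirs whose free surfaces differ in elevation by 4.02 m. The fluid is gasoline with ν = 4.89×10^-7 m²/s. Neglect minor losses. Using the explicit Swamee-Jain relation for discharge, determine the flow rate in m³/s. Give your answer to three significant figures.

Swamee-Jain (Type II): Q = -0.965·√(gD⁵h_f/L)·ln[ε/(3.7D) + √(3.17ν²L/(gD³h_f))]
√(gD⁵h_f/L) = √(9.81·0.534⁵·4.02/1520) = 0.03356
ε/(3.7D) = 7.59×10^-5; √(3.17ν²L/(gD³h_f)) = 1.39×10^-5
Q = -0.965·0.03356·ln(8.977×10^-5) = 0.3018 m³/s
Check: V = 1.35 m/s, Re = 1.47×10^6, f = 0.01535, h_f = 4.04 m ≈ 4.02 m ✓

Q ≈ 0.302 m³/s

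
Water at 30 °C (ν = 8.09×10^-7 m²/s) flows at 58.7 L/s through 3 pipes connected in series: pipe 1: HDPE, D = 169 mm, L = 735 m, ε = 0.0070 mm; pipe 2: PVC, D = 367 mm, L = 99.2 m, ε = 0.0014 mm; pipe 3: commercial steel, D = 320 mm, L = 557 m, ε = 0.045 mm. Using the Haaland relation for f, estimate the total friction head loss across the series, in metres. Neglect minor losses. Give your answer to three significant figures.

Pipe 1: V = 2.617 m/s, Re = 5.47×10^5, ε/D = 4.14×10^-5, f = 0.01339, h_1 = f(L/D)V²/2g = 20.33 m
Pipe 2: V = 0.5549 m/s, Re = 2.52×10^5, ε/D = 3.81×10^-6, f = 0.01485, h_2 = f(L/D)V²/2g = 0.06301 m
Pipe 3: V = 0.7299 m/s, Re = 2.89×10^5, ε/D = 1.41×10^-4, f = 0.01566, h_3 = f(L/D)V²/2g = 0.7399 m
Series → Q common, losses add: H = Σh = 21.13 m

H ≈ 21.1 m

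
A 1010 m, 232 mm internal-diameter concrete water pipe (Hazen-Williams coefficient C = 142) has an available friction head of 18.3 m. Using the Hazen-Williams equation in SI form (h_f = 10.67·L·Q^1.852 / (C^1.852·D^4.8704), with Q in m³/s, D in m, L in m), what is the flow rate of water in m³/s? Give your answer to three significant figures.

Rearranging: Q = [h_f·C^1.852·D^4.8704 / (10.67·L)]^(1/1.852)
Q = [18.3·142^1.852·0.232^4.8704 / (10.67·1010)]^0.540 = 0.09726 m³/s

Q ≈ 0.0973 m³/s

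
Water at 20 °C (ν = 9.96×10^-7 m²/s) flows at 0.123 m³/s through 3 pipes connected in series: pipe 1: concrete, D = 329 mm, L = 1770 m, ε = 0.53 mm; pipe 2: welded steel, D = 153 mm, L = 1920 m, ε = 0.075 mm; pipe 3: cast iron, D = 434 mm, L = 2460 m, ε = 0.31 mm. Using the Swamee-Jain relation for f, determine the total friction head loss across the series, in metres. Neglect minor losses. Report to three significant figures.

H ≈ 510 m

Pipe 1: V = 1.447 m/s, Re = 4.78×10^5, ε/D = 0.00161, f = 0.02270, h_1 = f(L/D)V²/2g = 13.03 m
Pipe 2: V = 6.690 m/s, Re = 1.03×10^6, ε/D = 4.90×10^-4, f = 0.01722, h_2 = f(L/D)V²/2g = 492.9 m
Pipe 3: V = 0.8314 m/s, Re = 3.62×10^5, ε/D = 7.14×10^-4, f = 0.01927, h_3 = f(L/D)V²/2g = 3.848 m
Series → Q common, losses add: H = Σh = 509.8 m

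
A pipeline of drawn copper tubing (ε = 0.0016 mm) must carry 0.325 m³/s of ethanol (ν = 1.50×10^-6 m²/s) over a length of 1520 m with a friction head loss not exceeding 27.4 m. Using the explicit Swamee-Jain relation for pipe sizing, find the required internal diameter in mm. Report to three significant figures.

Swamee-Jain (Type III): D = 0.66·[ε^1.25·(LQ²/(gh_f))^4.75 + ν·Q^9.4·(L/(gh_f))^5.2]^0.04
LQ²/(gh_f) = 0.5973; L/(gh_f) = 5.655
Term 1 = ε^1.25·(…)^4.75 = 4.92×10^-9; Term 2 = ν·Q^9.4·(…)^5.2 = 3.17×10^-7
D = 0.66·(4.92×10^-9 + 3.17×10^-7)^0.04 = 0.3629 m = 363 mm
Check: V = 3.14 m/s, Re = 7.60×10^5, f = 0.01226, h_f = 25.8 m ≈ 27.4 m ✓

D ≈ 363 mm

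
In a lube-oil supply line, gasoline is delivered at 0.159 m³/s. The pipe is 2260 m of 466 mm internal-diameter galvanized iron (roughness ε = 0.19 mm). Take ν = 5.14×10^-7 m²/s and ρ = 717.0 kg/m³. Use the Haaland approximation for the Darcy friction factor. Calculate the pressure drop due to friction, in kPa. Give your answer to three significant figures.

V = 4Q/(πD²) = 4·0.159/(π·0.466²) = 0.9323 m/s
Re = VD/ν = 0.9323·0.466/5.14×10^-7 = 8.45×10^5 → turbulent
ε/D = 0.19/466 = 4.08×10^-4
Haaland: f = 0.01659
h_f = f(L/D)V²/(2g) = 0.01659·(2260/0.466)·0.9323²/(2·9.81) = 3.564 m
Δp = ρg·h_f = 717.0·9.81·3.564 = 25.07 kPa

Δp ≈ 25.1 kPa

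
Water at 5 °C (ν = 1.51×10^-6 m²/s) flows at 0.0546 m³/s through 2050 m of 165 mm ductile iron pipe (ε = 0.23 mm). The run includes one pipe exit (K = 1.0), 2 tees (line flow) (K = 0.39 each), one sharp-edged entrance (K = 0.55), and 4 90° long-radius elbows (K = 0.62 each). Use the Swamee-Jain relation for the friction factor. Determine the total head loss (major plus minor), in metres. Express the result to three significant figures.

V = 4Q/(πD²) = 2.553 m/s; V²/2g = 0.3323 m
Re = 2.79×10^5, ε/D = 0.00139 → f = 0.02230 (Swamee-Jain)
Major: h_f = f(L/D)·V²/2g = 0.02230·12424·0.3323 = 92.09 m
Minor: ΣK = 4.81; h_m = ΣK·V²/2g = 1.599 m
Total H_L = 92.09 + 1.599 = 93.69 m

H_L ≈ 93.7 m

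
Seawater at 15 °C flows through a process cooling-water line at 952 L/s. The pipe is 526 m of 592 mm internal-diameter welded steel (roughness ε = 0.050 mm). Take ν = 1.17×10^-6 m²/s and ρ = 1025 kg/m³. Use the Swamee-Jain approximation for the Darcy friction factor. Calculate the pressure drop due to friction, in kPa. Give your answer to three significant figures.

Δp ≈ 69.2 kPa

V = 4Q/(πD²) = 4·0.952/(π·0.592²) = 3.459 m/s
Re = VD/ν = 3.459·0.592/1.17×10^-6 = 1.75×10^6 → turbulent
ε/D = 0.050/592 = 8.45×10^-5
Swamee-Jain: f = 0.01270
h_f = f(L/D)V²/(2g) = 0.01270·(526/0.592)·3.459²/(2·9.81) = 6.882 m
Δp = ρg·h_f = 1025·9.81·6.882 = 69.20 kPa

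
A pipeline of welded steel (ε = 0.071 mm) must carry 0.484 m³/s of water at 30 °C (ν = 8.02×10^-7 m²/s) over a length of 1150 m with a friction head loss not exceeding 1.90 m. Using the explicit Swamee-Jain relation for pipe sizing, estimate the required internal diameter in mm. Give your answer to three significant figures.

Swamee-Jain (Type III): D = 0.66·[ε^1.25·(LQ²/(gh_f))^4.75 + ν·Q^9.4·(L/(gh_f))^5.2]^0.04
LQ²/(gh_f) = 14.45; L/(gh_f) = 61.70
Term 1 = ε^1.25·(…)^4.75 = 2.11; Term 2 = ν·Q^9.4·(…)^5.2 = 1.78
D = 0.66·(2.11 + 1.78)^0.04 = 0.6969 m = 697 mm
Check: V = 1.27 m/s, Re = 1.10×10^6, f = 0.01343, h_f = 1.82 m ≈ 1.90 m ✓

D ≈ 697 mm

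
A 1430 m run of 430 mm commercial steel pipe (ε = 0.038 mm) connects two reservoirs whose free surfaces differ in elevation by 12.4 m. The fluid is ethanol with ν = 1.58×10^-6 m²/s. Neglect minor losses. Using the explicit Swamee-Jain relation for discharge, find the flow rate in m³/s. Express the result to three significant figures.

Q ≈ 0.333 m³/s

Swamee-Jain (Type II): Q = -0.965·√(gD⁵h_f/L)·ln[ε/(3.7D) + √(3.17ν²L/(gD³h_f))]
√(gD⁵h_f/L) = √(9.81·0.430⁵·12.4/1430) = 0.03536
ε/(3.7D) = 2.39×10^-5; √(3.17ν²L/(gD³h_f)) = 3.42×10^-5
Q = -0.965·0.03536·ln(5.809×10^-5) = 0.3328 m³/s
Check: V = 2.29 m/s, Re = 6.24×10^5, f = 0.01397, h_f = 12.4 m ≈ 12.4 m ✓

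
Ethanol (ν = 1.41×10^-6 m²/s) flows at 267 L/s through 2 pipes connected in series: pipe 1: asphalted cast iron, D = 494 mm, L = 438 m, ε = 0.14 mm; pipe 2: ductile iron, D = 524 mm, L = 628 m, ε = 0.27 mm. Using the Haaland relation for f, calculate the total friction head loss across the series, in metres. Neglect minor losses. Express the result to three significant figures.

H ≈ 3.07 m

Pipe 1: V = 1.393 m/s, Re = 4.88×10^5, ε/D = 2.83×10^-4, f = 0.01605, h_1 = f(L/D)V²/2g = 1.407 m
Pipe 2: V = 1.238 m/s, Re = 4.60×10^5, ε/D = 5.15×10^-4, f = 0.01774, h_2 = f(L/D)V²/2g = 1.661 m
Series → Q common, losses add: H = Σh = 3.068 m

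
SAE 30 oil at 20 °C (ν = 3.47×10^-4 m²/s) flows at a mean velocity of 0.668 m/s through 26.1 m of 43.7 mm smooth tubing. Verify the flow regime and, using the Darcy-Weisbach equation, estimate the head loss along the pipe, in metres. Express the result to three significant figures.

Re = VD/ν = 0.668·0.04370/3.47×10^-4 = 84.1 → laminar (Re < 2300)
f = 64/Re = 0.7608
h_f = f(L/D)V²/(2g) = 0.7608·(26.1/0.04370)·0.668²/(2·9.81) = 10.33 m

h_f ≈ 10.3 m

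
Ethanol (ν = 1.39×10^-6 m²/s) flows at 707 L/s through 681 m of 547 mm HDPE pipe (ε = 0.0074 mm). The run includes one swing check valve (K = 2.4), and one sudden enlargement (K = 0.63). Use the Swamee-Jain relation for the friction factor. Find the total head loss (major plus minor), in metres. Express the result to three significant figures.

V = 4Q/(πD²) = 3.009 m/s; V²/2g = 0.4613 m
Re = 1.18×10^6, ε/D = 1.35×10^-5 → f = 0.01165 (Swamee-Jain)
Major: h_f = f(L/D)·V²/2g = 0.01165·1245·0.4613 = 6.690 m
Minor: ΣK = 3.03; h_m = ΣK·V²/2g = 1.398 m
Total H_L = 6.690 + 1.398 = 8.087 m

H_L ≈ 8.09 m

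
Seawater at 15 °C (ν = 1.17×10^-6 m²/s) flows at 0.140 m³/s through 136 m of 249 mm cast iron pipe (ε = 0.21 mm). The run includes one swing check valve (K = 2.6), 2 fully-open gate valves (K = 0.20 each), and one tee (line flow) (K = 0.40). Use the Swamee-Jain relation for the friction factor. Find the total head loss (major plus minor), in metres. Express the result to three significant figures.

H_L ≈ 5.92 m

V = 4Q/(πD²) = 2.875 m/s; V²/2g = 0.4213 m
Re = 6.12×10^5, ε/D = 8.43×10^-4 → f = 0.01951 (Swamee-Jain)
Major: h_f = f(L/D)·V²/2g = 0.01951·546.2·0.4213 = 4.490 m
Minor: ΣK = 3.40; h_m = ΣK·V²/2g = 1.432 m
Total H_L = 4.490 + 1.432 = 5.923 m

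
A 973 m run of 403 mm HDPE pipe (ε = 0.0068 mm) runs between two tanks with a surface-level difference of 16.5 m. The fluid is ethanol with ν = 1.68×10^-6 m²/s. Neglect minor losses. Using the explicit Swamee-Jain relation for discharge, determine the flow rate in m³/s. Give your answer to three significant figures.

Swamee-Jain (Type II): Q = -0.965·√(gD⁵h_f/L)·ln[ε/(3.7D) + √(3.17ν²L/(gD³h_f))]
√(gD⁵h_f/L) = √(9.81·0.403⁵·16.5/973) = 0.04205
ε/(3.7D) = 4.56×10^-6; √(3.17ν²L/(gD³h_f)) = 2.87×10^-5
Q = -0.965·0.04205·ln(3.323×10^-5) = 0.4185 m³/s
Check: V = 3.28 m/s, Re = 7.87×10^5, f = 0.01244, h_f = 16.5 m ≈ 16.5 m ✓

Q ≈ 0.418 m³/s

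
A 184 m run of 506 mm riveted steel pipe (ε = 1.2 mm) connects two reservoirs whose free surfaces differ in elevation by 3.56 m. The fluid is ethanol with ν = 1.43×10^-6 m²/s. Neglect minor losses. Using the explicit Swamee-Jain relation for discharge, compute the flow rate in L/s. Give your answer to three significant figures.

Swamee-Jain (Type II): Q = -0.965·√(gD⁵h_f/L)·ln[ε/(3.7D) + √(3.17ν²L/(gD³h_f))]
√(gD⁵h_f/L) = √(9.81·0.506⁵·3.56/184) = 0.07935
ε/(3.7D) = 6.41×10^-4; √(3.17ν²L/(gD³h_f)) = 1.62×10^-5
Q = -0.965·0.07935·ln(6.572×10^-4) = 0.5611 m³/s
Check: V = 2.79 m/s, Re = 9.87×10^5, f = 0.02476, h_f = 3.57 m ≈ 3.56 m ✓

Q ≈ 561 L/s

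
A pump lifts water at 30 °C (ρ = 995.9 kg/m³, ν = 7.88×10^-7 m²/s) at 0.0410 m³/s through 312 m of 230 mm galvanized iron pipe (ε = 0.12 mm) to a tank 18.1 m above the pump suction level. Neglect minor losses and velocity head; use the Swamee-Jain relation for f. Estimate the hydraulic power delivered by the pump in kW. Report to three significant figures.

V = 4Q/(πD²) = 0.9868 m/s; Re = 2.88×10^5; ε/D = 5.22×10^-4; f = 0.01850
h_f = f(L/D)V²/2g = 1.246 m
Total head H = z + h_f = 18.1 + 1.246 = 19.35 m
P_hyd = ρgQH = 995.9·9.81·0.0410·19.35 = 7.749 kW

P_hyd ≈ 7.75 kW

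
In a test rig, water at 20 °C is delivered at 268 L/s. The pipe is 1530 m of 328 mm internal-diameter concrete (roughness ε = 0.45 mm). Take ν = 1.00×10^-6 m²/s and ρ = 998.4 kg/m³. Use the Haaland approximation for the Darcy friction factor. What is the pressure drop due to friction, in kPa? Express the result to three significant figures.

V = 4Q/(πD²) = 4·0.268/(π·0.328²) = 3.172 m/s
Re = VD/ν = 3.172·0.328/1.00×10^-6 = 1.04×10^6 → turbulent
ε/D = 0.45/328 = 0.00137
Haaland: f = 0.02149
h_f = f(L/D)V²/(2g) = 0.02149·(1530/0.328)·3.172²/(2·9.81) = 51.39 m
Δp = ρg·h_f = 998.4·9.81·51.39 = 503.3 kPa

Δp ≈ 503 kPa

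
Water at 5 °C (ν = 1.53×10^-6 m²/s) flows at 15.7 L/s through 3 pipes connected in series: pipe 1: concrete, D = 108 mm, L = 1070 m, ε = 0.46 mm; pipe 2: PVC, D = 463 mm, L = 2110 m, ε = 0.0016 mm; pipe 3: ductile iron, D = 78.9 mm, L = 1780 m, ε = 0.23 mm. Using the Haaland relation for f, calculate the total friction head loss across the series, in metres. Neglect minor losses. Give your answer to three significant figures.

H ≈ 361 m

Pipe 1: V = 1.714 m/s, Re = 1.21×10^5, ε/D = 0.00426, f = 0.02979, h_1 = f(L/D)V²/2g = 44.18 m
Pipe 2: V = 0.09325 m/s, Re = 2.82×10^4, ε/D = 3.46×10^-6, f = 0.02367, h_2 = f(L/D)V²/2g = 0.04780 m
Pipe 3: V = 3.211 m/s, Re = 1.66×10^5, ε/D = 0.00292, f = 0.02674, h_3 = f(L/D)V²/2g = 317.1 m
Series → Q common, losses add: H = Σh = 361.3 m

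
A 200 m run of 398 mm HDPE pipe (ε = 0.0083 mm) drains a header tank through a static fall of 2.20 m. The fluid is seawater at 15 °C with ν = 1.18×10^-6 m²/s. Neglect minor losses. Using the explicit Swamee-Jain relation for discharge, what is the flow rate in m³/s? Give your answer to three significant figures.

Q ≈ 0.329 m³/s

Swamee-Jain (Type II): Q = -0.965·√(gD⁵h_f/L)·ln[ε/(3.7D) + √(3.17ν²L/(gD³h_f))]
√(gD⁵h_f/L) = √(9.81·0.398⁵·2.20/200) = 0.03283
ε/(3.7D) = 5.64×10^-6; √(3.17ν²L/(gD³h_f)) = 2.55×10^-5
Q = -0.965·0.03283·ln(3.111×10^-5) = 0.3288 m³/s
Check: V = 2.64 m/s, Re = 8.91×10^5, f = 0.01230, h_f = 2.20 m ≈ 2.20 m ✓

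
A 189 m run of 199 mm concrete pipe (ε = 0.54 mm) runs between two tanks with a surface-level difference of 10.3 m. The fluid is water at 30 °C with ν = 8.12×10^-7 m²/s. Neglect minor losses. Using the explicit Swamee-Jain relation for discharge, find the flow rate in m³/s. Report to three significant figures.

Q ≈ 0.0896 m³/s

Swamee-Jain (Type II): Q = -0.965·√(gD⁵h_f/L)·ln[ε/(3.7D) + √(3.17ν²L/(gD³h_f))]
√(gD⁵h_f/L) = √(9.81·0.199⁵·10.3/189) = 0.01292
ε/(3.7D) = 7.33×10^-4; √(3.17ν²L/(gD³h_f)) = 2.23×10^-5
Q = -0.965·0.01292·ln(7.557×10^-4) = 0.08960 m³/s
Check: V = 2.88 m/s, Re = 7.06×10^5, f = 0.02574, h_f = 10.3 m ≈ 10.3 m ✓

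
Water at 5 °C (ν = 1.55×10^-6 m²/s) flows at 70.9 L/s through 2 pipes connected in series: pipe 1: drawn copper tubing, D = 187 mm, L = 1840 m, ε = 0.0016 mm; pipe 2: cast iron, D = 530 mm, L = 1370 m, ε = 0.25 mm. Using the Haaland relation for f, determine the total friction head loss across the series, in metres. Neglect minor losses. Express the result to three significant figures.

H ≈ 48.1 m

Pipe 1: V = 2.582 m/s, Re = 3.11×10^5, ε/D = 8.56×10^-6, f = 0.01431, h_1 = f(L/D)V²/2g = 47.83 m
Pipe 2: V = 0.3214 m/s, Re = 1.10×10^5, ε/D = 4.72×10^-4, f = 0.01971, h_2 = f(L/D)V²/2g = 0.2682 m
Series → Q common, losses add: H = Σh = 48.10 m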